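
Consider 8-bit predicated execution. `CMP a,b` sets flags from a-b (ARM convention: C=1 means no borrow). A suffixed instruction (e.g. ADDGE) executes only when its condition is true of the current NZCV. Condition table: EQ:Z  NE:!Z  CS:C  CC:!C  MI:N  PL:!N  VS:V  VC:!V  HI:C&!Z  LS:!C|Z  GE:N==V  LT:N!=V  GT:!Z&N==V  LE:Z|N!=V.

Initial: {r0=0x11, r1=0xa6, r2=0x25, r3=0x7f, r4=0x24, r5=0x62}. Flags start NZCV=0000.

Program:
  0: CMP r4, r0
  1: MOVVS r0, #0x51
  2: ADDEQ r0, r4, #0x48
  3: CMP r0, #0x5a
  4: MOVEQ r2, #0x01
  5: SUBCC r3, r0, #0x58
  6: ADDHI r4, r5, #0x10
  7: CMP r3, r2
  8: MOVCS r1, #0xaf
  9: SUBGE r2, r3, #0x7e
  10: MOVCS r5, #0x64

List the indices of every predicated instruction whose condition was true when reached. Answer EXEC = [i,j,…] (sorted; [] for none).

EXEC = [5,8,10]

[0] flags=0010 → (cmp)
[1] flags=0010 VS?F → skip
[2] flags=0010 EQ?F → skip
[3] flags=1000 → (cmp)
[4] flags=1000 EQ?F → skip
[5] flags=1000 CC?T → r3=0xb9
[6] flags=1000 HI?F → skip
[7] flags=1010 → (cmp)
[8] flags=1010 CS?T → r1=0xaf
[9] flags=1010 GE?F → skip
[10] flags=1010 CS?T → r5=0x64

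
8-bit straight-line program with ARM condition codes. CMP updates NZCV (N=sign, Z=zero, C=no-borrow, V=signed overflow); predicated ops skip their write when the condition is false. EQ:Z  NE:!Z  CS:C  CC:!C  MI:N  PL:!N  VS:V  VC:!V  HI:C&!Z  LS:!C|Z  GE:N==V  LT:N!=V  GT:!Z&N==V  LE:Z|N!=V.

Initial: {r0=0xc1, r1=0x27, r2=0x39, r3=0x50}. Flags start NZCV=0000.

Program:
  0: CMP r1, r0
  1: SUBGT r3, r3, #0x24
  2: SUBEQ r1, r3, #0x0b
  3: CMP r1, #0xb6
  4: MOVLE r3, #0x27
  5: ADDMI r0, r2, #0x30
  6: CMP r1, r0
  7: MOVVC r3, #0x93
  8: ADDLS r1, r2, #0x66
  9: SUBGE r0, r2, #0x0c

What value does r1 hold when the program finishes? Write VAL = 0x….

0: ✓ CMP  NZCV=0000
1: ✓ SUBGT  r3←0x2c
2: · SUBEQ
3: ✓ CMP  NZCV=0000
4: · MOVLE
5: · ADDMI
6: ✓ CMP  NZCV=0000
7: ✓ MOVVC  r3←0x93
8: ✓ ADDLS  r1←0x9f
9: ✓ SUBGE  r0←0x2d

VAL = 0x9f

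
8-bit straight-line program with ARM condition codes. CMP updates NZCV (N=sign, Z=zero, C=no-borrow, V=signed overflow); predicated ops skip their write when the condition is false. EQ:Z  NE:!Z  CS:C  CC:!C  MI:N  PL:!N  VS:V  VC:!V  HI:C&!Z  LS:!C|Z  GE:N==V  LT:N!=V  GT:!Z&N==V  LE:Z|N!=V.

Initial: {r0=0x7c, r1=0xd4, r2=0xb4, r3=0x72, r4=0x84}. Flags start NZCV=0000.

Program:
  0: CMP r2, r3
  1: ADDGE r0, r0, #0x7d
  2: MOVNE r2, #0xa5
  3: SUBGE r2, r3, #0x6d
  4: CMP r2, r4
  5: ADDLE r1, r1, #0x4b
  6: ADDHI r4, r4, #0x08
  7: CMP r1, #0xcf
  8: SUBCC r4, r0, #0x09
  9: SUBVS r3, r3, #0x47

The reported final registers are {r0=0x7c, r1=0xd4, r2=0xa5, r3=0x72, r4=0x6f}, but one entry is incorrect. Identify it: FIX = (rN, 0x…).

0: ✓ CMP  NZCV=0011
1: · ADDGE
2: ✓ MOVNE  r2←0xa5
3: · SUBGE
4: ✓ CMP  NZCV=0010
5: · ADDLE
6: ✓ ADDHI  r4←0x8c
7: ✓ CMP  NZCV=0010
8: · SUBCC
9: · SUBVS

FIX = (r4, 0x8c)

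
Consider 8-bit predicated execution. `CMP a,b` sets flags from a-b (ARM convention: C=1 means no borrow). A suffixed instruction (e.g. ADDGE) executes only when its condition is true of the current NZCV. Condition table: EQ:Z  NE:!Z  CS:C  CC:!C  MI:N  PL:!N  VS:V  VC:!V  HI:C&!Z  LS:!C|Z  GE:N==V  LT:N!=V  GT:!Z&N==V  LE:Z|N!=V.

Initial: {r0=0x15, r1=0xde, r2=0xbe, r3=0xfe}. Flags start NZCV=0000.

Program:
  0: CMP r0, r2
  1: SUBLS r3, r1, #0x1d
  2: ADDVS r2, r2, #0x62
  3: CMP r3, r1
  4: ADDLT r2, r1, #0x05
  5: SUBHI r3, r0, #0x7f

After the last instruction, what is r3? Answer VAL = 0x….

[0] flags=0000 → (cmp)
[1] flags=0000 LS?T → r3=0xc1
[2] flags=0000 VS?F → skip
[3] flags=1000 → (cmp)
[4] flags=1000 LT?T → r2=0xe3
[5] flags=1000 HI?F → skip

VAL = 0xc1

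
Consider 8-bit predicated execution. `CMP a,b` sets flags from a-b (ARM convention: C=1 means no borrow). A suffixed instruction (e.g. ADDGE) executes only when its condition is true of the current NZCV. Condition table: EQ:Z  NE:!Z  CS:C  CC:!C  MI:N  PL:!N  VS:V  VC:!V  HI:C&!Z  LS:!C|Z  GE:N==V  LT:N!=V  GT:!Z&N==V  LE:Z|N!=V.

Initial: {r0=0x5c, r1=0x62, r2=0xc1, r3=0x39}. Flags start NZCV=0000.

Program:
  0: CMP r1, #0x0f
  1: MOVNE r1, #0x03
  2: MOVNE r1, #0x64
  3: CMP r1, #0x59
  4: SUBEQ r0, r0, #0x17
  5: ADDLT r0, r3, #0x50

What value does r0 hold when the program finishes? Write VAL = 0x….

[0] flags=0010 → (cmp)
[1] flags=0010 NE?T → r1=0x03
[2] flags=0010 NE?T → r1=0x64
[3] flags=0010 → (cmp)
[4] flags=0010 EQ?F → skip
[5] flags=0010 LT?F → skip

VAL = 0x5c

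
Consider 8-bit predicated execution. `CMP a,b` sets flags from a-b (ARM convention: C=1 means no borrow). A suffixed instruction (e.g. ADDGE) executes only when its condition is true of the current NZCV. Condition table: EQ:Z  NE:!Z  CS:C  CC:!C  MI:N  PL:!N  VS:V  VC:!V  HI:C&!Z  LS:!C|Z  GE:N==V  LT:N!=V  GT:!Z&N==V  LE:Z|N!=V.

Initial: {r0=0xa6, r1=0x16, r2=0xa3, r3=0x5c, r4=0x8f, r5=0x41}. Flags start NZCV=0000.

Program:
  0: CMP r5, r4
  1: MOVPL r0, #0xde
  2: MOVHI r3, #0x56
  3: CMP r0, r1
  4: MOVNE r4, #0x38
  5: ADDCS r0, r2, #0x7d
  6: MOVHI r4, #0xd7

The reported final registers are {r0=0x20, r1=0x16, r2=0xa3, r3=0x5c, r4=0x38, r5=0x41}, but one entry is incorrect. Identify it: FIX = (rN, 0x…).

FIX = (r4, 0xd7)

[0] flags=1001 → (cmp)
[1] flags=1001 PL?F → skip
[2] flags=1001 HI?F → skip
[3] flags=1010 → (cmp)
[4] flags=1010 NE?T → r4=0x38
[5] flags=1010 CS?T → r0=0x20
[6] flags=1010 HI?T → r4=0xd7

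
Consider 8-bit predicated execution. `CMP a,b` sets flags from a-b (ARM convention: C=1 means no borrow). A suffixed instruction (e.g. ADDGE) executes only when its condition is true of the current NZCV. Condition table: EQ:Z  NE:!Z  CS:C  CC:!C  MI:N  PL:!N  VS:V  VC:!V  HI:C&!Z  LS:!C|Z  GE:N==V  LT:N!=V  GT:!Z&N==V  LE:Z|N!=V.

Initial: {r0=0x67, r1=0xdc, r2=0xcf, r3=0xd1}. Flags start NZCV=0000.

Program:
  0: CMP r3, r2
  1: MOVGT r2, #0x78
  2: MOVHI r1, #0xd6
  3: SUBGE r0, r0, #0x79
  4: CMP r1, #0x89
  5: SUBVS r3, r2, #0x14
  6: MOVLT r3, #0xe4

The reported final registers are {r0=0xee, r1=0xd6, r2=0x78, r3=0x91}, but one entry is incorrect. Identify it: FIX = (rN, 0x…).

FIX = (r3, 0xd1)

[0] flags=0010 → (cmp)
[1] flags=0010 GT?T → r2=0x78
[2] flags=0010 HI?T → r1=0xd6
[3] flags=0010 GE?T → r0=0xee
[4] flags=0010 → (cmp)
[5] flags=0010 VS?F → skip
[6] flags=0010 LT?F → skip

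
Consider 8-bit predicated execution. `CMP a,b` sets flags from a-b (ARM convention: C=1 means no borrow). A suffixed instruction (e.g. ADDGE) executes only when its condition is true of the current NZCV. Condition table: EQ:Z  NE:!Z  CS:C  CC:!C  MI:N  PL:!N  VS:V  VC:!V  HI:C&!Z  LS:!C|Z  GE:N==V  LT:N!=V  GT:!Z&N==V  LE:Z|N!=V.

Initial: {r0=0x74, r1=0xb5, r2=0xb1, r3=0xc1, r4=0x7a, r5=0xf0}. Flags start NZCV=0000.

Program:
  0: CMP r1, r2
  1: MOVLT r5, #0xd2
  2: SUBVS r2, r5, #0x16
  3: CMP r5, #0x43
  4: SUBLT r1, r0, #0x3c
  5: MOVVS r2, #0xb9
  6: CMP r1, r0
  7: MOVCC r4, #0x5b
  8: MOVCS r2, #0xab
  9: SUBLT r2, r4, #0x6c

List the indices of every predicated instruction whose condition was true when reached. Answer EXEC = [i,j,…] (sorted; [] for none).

EXEC = [4,7,9]

[0] flags=0010 → (cmp)
[1] flags=0010 LT?F → skip
[2] flags=0010 VS?F → skip
[3] flags=1010 → (cmp)
[4] flags=1010 LT?T → r1=0x38
[5] flags=1010 VS?F → skip
[6] flags=1000 → (cmp)
[7] flags=1000 CC?T → r4=0x5b
[8] flags=1000 CS?F → skip
[9] flags=1000 LT?T → r2=0xef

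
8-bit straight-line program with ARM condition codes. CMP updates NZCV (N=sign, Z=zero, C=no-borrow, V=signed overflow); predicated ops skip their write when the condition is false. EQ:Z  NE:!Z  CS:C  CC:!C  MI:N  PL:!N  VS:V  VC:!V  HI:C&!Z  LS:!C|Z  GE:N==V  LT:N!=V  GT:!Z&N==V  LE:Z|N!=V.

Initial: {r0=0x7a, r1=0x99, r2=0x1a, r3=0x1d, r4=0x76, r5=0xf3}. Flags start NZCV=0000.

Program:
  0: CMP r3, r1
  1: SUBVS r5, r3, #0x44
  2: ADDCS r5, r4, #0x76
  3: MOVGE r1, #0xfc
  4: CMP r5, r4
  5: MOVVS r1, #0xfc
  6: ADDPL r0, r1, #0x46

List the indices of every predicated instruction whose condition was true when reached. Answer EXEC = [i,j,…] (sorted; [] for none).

[0] flags=1001 → (cmp)
[1] flags=1001 VS?T → r5=0xd9
[2] flags=1001 CS?F → skip
[3] flags=1001 GE?T → r1=0xfc
[4] flags=0011 → (cmp)
[5] flags=0011 VS?T → r1=0xfc
[6] flags=0011 PL?T → r0=0x42

EXEC = [1,3,5,6]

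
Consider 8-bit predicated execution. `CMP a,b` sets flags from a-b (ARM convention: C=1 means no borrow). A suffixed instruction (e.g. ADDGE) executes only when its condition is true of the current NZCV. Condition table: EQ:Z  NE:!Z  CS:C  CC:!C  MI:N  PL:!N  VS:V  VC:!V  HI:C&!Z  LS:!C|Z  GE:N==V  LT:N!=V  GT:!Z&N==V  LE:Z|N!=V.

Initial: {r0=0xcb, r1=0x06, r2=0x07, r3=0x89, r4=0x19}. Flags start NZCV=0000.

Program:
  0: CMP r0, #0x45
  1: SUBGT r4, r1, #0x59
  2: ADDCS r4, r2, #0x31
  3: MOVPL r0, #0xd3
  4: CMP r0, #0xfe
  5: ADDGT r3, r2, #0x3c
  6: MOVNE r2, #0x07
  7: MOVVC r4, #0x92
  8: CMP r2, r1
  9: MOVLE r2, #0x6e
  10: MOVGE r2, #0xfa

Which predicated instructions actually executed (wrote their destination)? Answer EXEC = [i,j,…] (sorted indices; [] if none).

[0] flags=1010 → (cmp)
[1] flags=1010 GT?F → skip
[2] flags=1010 CS?T → r4=0x38
[3] flags=1010 PL?F → skip
[4] flags=1000 → (cmp)
[5] flags=1000 GT?F → skip
[6] flags=1000 NE?T → r2=0x07
[7] flags=1000 VC?T → r4=0x92
[8] flags=0010 → (cmp)
[9] flags=0010 LE?F → skip
[10] flags=0010 GE?T → r2=0xfa

EXEC = [2,6,7,10]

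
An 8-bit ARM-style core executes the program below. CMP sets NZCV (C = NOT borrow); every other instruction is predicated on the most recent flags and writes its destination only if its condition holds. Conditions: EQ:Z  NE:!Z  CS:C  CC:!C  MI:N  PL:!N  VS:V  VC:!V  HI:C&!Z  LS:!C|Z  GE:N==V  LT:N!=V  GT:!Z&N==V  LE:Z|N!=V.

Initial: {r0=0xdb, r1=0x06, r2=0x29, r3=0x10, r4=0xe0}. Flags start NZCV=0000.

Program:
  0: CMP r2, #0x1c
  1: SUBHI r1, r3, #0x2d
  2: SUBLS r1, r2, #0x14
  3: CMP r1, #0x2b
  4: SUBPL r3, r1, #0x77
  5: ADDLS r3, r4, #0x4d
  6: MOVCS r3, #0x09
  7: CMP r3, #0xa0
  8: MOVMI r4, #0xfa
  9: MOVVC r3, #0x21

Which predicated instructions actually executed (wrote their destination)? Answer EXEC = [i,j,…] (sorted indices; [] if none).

EXEC = [1,6,9]

[0] flags=0010 → (cmp)
[1] flags=0010 HI?T → r1=0xe3
[2] flags=0010 LS?F → skip
[3] flags=1010 → (cmp)
[4] flags=1010 PL?F → skip
[5] flags=1010 LS?F → skip
[6] flags=1010 CS?T → r3=0x09
[7] flags=0000 → (cmp)
[8] flags=0000 MI?F → skip
[9] flags=0000 VC?T → r3=0x21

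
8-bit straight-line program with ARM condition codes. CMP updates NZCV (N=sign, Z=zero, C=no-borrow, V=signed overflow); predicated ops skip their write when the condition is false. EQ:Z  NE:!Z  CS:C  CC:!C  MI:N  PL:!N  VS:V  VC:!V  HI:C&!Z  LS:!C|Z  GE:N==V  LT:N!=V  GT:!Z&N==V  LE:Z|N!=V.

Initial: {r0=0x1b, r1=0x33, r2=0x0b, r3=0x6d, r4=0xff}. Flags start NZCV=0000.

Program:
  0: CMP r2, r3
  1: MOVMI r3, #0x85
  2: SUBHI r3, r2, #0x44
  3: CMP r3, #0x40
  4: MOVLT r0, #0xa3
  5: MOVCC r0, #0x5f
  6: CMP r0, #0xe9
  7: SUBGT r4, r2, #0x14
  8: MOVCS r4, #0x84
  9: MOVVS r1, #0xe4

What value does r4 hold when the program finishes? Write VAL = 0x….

0: ✓ CMP  NZCV=1000
1: ✓ MOVMI  r3←0x85
2: · SUBHI
3: ✓ CMP  NZCV=0011
4: ✓ MOVLT  r0←0xa3
5: · MOVCC
6: ✓ CMP  NZCV=1000
7: · SUBGT
8: · MOVCS
9: · MOVVS

VAL = 0xff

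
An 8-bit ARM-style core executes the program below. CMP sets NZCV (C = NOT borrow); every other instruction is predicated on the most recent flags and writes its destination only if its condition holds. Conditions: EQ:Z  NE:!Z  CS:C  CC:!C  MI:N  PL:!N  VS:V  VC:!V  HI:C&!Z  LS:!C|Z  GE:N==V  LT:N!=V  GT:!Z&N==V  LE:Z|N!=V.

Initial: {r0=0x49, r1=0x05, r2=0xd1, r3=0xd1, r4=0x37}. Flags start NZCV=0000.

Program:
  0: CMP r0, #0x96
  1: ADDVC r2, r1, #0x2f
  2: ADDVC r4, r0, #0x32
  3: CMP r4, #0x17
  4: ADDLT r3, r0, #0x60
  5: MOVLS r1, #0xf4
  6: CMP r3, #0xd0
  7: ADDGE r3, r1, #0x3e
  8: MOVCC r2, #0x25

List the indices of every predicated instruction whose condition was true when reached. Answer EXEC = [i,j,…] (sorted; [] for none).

EXEC = [7]

[0] flags=1001 → (cmp)
[1] flags=1001 VC?F → skip
[2] flags=1001 VC?F → skip
[3] flags=0010 → (cmp)
[4] flags=0010 LT?F → skip
[5] flags=0010 LS?F → skip
[6] flags=0010 → (cmp)
[7] flags=0010 GE?T → r3=0x43
[8] flags=0010 CC?F → skip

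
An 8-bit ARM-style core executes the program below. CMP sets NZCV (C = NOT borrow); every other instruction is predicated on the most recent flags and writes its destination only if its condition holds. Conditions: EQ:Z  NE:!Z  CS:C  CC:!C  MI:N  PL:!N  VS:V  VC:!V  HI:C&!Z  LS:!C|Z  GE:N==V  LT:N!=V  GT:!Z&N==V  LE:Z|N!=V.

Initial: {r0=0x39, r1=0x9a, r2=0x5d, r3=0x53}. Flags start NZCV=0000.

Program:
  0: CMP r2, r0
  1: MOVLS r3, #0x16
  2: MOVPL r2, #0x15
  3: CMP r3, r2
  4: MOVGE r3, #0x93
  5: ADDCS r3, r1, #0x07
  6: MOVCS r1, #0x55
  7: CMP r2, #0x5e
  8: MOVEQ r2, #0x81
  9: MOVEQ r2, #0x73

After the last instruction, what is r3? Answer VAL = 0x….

0: ✓ CMP  NZCV=0010
1: · MOVLS
2: ✓ MOVPL  r2←0x15
3: ✓ CMP  NZCV=0010
4: ✓ MOVGE  r3←0x93
5: ✓ ADDCS  r3←0xa1
6: ✓ MOVCS  r1←0x55
7: ✓ CMP  NZCV=1000
8: · MOVEQ
9: · MOVEQ

VAL = 0xa1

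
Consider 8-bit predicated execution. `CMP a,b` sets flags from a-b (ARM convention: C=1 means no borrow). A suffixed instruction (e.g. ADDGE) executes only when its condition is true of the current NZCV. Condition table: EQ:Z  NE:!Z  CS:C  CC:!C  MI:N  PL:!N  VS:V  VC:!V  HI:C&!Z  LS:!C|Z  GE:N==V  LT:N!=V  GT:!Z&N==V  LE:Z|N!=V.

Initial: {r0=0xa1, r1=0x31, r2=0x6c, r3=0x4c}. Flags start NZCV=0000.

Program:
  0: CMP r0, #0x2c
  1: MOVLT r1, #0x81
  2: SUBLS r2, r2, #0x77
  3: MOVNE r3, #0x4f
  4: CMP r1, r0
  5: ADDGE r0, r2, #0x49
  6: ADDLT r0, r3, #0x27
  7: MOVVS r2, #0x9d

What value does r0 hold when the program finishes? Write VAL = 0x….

[0] flags=0011 → (cmp)
[1] flags=0011 LT?T → r1=0x81
[2] flags=0011 LS?F → skip
[3] flags=0011 NE?T → r3=0x4f
[4] flags=1000 → (cmp)
[5] flags=1000 GE?F → skip
[6] flags=1000 LT?T → r0=0x76
[7] flags=1000 VS?F → skip

VAL = 0x76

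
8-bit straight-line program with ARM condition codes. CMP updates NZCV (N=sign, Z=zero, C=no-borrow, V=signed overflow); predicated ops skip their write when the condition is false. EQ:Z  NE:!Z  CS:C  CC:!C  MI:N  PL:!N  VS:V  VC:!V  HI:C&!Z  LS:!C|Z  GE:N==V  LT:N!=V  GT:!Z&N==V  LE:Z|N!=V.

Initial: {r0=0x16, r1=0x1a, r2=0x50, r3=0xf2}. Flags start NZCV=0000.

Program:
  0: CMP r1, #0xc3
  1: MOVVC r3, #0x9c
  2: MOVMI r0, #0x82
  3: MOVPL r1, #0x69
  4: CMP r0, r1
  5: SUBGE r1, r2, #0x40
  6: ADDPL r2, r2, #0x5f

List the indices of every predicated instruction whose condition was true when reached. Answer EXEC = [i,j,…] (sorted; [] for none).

EXEC = [1,3]

[0] flags=0000 → (cmp)
[1] flags=0000 VC?T → r3=0x9c
[2] flags=0000 MI?F → skip
[3] flags=0000 PL?T → r1=0x69
[4] flags=1000 → (cmp)
[5] flags=1000 GE?F → skip
[6] flags=1000 PL?F → skip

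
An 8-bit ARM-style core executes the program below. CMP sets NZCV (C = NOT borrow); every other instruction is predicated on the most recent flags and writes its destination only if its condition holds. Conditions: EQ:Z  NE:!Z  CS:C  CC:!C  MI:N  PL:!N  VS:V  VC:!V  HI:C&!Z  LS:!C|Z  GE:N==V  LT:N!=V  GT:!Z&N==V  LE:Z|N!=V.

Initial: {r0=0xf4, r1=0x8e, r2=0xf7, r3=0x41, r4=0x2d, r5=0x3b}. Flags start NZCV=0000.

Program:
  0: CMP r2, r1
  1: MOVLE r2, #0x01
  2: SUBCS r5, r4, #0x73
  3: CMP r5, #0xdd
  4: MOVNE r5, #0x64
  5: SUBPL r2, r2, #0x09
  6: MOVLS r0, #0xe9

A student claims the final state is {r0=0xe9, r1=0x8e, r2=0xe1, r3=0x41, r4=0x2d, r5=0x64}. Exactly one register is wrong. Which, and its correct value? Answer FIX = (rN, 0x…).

FIX = (r2, 0xf7)

[0] flags=0010 → (cmp)
[1] flags=0010 LE?F → skip
[2] flags=0010 CS?T → r5=0xba
[3] flags=1000 → (cmp)
[4] flags=1000 NE?T → r5=0x64
[5] flags=1000 PL?F → skip
[6] flags=1000 LS?T → r0=0xe9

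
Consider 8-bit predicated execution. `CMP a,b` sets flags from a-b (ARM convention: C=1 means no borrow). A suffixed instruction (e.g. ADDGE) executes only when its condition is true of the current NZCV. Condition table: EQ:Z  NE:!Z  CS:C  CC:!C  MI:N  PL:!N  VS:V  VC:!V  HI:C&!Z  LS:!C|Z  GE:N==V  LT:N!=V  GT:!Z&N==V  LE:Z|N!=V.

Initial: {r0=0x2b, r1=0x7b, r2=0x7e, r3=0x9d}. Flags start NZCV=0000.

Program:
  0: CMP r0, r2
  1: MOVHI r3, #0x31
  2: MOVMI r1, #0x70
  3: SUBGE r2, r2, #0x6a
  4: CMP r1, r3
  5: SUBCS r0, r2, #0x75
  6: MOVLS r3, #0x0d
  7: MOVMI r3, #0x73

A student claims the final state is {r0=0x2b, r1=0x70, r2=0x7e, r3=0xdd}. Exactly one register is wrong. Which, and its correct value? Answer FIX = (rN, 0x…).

FIX = (r3, 0x73)

0: ✓ CMP  NZCV=1000
1: · MOVHI
2: ✓ MOVMI  r1←0x70
3: · SUBGE
4: ✓ CMP  NZCV=1001
5: · SUBCS
6: ✓ MOVLS  r3←0x0d
7: ✓ MOVMI  r3←0x73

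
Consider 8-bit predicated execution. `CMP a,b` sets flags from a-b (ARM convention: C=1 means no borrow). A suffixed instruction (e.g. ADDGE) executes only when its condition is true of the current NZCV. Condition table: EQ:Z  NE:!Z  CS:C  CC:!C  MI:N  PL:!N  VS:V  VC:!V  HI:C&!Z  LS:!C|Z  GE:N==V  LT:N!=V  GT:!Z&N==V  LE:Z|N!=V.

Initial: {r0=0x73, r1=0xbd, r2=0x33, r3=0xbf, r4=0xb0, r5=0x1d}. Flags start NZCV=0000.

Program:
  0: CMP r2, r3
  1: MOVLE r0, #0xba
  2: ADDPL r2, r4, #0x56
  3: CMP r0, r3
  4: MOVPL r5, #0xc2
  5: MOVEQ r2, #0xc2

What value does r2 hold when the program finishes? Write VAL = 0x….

VAL = 0x06

[0] flags=0000 → (cmp)
[1] flags=0000 LE?F → skip
[2] flags=0000 PL?T → r2=0x06
[3] flags=1001 → (cmp)
[4] flags=1001 PL?F → skip
[5] flags=1001 EQ?F → skip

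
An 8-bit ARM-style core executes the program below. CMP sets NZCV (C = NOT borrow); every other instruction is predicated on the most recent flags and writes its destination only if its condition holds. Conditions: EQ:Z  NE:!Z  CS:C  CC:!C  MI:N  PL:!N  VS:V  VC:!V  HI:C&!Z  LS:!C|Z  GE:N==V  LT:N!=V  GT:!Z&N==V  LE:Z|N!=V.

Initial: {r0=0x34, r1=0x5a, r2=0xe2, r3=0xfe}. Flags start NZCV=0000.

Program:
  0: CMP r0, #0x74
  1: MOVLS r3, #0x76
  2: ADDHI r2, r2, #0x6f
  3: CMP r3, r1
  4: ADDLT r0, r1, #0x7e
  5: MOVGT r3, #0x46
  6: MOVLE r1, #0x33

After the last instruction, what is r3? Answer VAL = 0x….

0: ✓ CMP  NZCV=1000
1: ✓ MOVLS  r3←0x76
2: · ADDHI
3: ✓ CMP  NZCV=0010
4: · ADDLT
5: ✓ MOVGT  r3←0x46
6: · MOVLE

VAL = 0x46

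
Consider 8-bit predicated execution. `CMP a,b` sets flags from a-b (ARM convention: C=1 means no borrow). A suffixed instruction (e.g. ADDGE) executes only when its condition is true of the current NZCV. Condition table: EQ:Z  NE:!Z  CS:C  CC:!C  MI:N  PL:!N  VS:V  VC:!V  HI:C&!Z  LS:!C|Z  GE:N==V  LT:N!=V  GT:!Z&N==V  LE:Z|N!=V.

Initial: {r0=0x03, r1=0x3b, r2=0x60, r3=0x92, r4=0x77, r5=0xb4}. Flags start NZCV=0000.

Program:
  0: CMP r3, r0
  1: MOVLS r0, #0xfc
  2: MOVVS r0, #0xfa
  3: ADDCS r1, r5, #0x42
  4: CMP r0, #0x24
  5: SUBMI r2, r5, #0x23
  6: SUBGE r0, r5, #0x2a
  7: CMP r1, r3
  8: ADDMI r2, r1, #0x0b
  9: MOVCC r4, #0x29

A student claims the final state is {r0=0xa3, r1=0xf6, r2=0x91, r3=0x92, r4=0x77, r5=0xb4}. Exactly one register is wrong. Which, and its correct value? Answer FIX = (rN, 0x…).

FIX = (r0, 0x03)

0: ✓ CMP  NZCV=1010
1: · MOVLS
2: · MOVVS
3: ✓ ADDCS  r1←0xf6
4: ✓ CMP  NZCV=1000
5: ✓ SUBMI  r2←0x91
6: · SUBGE
7: ✓ CMP  NZCV=0010
8: · ADDMI
9: · MOVCC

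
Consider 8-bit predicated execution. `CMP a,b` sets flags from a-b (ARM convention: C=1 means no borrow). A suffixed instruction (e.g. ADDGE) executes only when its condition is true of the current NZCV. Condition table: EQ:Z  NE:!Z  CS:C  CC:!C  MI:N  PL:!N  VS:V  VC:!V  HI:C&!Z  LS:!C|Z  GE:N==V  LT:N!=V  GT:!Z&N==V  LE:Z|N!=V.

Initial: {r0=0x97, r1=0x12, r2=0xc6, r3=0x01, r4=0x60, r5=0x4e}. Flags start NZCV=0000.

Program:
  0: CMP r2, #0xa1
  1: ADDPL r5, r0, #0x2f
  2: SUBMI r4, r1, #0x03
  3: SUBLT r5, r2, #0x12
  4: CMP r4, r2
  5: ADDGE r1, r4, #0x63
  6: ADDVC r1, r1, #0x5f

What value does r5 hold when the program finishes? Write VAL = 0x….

VAL = 0xc6

[0] flags=0010 → (cmp)
[1] flags=0010 PL?T → r5=0xc6
[2] flags=0010 MI?F → skip
[3] flags=0010 LT?F → skip
[4] flags=1001 → (cmp)
[5] flags=1001 GE?T → r1=0xc3
[6] flags=1001 VC?F → skip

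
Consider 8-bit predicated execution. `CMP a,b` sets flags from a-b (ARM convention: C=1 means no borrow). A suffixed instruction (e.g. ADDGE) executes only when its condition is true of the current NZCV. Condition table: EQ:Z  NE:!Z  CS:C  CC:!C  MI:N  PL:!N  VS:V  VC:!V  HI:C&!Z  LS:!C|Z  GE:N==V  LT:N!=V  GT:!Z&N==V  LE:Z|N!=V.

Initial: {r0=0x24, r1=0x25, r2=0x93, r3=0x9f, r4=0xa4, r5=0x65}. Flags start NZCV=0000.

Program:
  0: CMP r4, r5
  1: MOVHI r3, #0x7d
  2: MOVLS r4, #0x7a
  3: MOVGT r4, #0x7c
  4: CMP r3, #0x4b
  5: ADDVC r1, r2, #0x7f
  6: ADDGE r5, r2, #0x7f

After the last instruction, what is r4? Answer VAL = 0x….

VAL = 0xa4

0: ✓ CMP  NZCV=0011
1: ✓ MOVHI  r3←0x7d
2: · MOVLS
3: · MOVGT
4: ✓ CMP  NZCV=0010
5: ✓ ADDVC  r1←0x12
6: ✓ ADDGE  r5←0x12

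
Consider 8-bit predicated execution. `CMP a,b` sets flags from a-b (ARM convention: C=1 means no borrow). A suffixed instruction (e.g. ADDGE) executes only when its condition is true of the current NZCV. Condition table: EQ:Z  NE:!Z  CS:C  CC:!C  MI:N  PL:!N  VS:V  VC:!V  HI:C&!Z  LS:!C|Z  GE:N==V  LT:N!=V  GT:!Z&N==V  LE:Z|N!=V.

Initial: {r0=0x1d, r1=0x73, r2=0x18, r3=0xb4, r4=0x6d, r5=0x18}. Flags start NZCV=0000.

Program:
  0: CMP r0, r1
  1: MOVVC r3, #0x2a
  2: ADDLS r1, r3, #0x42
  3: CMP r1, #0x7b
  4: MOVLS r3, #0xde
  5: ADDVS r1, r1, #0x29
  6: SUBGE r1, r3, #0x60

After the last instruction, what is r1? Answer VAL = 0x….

0: ✓ CMP  NZCV=1000
1: ✓ MOVVC  r3←0x2a
2: ✓ ADDLS  r1←0x6c
3: ✓ CMP  NZCV=1000
4: ✓ MOVLS  r3←0xde
5: · ADDVS
6: · SUBGE

VAL = 0x6c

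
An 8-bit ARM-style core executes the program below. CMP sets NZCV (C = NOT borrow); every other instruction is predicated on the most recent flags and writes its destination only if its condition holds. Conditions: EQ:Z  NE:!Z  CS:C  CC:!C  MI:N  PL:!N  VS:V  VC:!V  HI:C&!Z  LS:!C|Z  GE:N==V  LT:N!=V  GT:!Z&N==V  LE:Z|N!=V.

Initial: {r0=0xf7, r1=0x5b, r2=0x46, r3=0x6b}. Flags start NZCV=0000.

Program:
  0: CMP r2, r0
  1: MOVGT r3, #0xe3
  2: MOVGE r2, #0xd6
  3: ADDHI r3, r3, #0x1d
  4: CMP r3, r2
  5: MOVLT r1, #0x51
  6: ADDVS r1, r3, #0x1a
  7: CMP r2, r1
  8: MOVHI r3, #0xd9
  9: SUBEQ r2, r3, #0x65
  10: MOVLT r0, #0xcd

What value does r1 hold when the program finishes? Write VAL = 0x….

VAL = 0x5b

0: ✓ CMP  NZCV=0000
1: ✓ MOVGT  r3←0xe3
2: ✓ MOVGE  r2←0xd6
3: · ADDHI
4: ✓ CMP  NZCV=0010
5: · MOVLT
6: · ADDVS
7: ✓ CMP  NZCV=0011
8: ✓ MOVHI  r3←0xd9
9: · SUBEQ
10: ✓ MOVLT  r0←0xcd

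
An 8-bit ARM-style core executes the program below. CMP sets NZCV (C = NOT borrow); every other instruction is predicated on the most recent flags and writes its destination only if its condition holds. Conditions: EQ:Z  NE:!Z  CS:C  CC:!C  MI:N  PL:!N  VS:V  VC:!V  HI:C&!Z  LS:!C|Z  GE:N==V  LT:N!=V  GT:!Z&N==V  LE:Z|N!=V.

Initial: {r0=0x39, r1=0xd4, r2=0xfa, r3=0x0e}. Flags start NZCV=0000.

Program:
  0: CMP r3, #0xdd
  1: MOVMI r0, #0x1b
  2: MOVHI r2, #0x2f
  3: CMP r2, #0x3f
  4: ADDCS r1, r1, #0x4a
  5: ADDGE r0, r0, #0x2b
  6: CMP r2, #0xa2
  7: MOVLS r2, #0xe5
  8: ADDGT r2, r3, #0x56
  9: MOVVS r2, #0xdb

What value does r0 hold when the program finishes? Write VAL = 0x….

0: ✓ CMP  NZCV=0000
1: · MOVMI
2: · MOVHI
3: ✓ CMP  NZCV=1010
4: ✓ ADDCS  r1←0x1e
5: · ADDGE
6: ✓ CMP  NZCV=0010
7: · MOVLS
8: ✓ ADDGT  r2←0x64
9: · MOVVS

VAL = 0x39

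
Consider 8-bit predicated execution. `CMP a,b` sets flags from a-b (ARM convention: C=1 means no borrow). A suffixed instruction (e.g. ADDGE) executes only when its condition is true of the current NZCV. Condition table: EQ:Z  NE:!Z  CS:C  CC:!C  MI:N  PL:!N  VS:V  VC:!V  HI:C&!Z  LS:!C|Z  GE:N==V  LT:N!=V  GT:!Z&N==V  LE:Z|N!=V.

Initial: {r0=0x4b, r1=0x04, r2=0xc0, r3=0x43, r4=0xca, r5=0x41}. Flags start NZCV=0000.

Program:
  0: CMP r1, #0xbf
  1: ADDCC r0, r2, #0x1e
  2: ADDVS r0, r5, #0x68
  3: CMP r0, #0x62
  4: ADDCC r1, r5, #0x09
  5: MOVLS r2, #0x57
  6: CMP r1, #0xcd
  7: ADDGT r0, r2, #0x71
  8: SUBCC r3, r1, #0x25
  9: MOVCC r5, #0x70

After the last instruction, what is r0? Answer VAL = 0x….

VAL = 0x31

[0] flags=0000 → (cmp)
[1] flags=0000 CC?T → r0=0xde
[2] flags=0000 VS?F → skip
[3] flags=0011 → (cmp)
[4] flags=0011 CC?F → skip
[5] flags=0011 LS?F → skip
[6] flags=0000 → (cmp)
[7] flags=0000 GT?T → r0=0x31
[8] flags=0000 CC?T → r3=0xdf
[9] flags=0000 CC?T → r5=0x70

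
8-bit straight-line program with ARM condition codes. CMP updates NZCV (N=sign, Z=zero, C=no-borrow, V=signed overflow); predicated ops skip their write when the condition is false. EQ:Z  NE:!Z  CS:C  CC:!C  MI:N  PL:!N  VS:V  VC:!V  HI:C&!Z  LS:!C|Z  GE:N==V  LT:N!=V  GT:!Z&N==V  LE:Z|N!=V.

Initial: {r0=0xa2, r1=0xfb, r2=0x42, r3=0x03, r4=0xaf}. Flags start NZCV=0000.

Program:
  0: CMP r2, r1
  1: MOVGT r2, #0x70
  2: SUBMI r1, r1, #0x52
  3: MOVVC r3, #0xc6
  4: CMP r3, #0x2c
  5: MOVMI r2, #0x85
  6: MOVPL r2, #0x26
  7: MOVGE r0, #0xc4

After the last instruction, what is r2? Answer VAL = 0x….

[0] flags=0000 → (cmp)
[1] flags=0000 GT?T → r2=0x70
[2] flags=0000 MI?F → skip
[3] flags=0000 VC?T → r3=0xc6
[4] flags=1010 → (cmp)
[5] flags=1010 MI?T → r2=0x85
[6] flags=1010 PL?F → skip
[7] flags=1010 GE?F → skip

VAL = 0x85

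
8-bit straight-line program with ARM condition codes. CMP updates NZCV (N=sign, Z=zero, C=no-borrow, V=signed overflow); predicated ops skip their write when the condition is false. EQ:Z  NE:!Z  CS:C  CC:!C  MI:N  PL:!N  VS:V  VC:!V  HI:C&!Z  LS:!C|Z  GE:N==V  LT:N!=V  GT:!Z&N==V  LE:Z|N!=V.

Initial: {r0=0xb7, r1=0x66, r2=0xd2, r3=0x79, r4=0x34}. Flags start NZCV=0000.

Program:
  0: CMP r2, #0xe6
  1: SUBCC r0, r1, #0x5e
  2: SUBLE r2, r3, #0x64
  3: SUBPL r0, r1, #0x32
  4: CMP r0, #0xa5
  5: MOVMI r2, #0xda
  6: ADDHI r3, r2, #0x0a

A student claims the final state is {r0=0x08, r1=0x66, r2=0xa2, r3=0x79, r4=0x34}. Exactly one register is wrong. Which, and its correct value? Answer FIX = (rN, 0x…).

FIX = (r2, 0x15)

[0] flags=1000 → (cmp)
[1] flags=1000 CC?T → r0=0x08
[2] flags=1000 LE?T → r2=0x15
[3] flags=1000 PL?F → skip
[4] flags=0000 → (cmp)
[5] flags=0000 MI?F → skip
[6] flags=0000 HI?F → skip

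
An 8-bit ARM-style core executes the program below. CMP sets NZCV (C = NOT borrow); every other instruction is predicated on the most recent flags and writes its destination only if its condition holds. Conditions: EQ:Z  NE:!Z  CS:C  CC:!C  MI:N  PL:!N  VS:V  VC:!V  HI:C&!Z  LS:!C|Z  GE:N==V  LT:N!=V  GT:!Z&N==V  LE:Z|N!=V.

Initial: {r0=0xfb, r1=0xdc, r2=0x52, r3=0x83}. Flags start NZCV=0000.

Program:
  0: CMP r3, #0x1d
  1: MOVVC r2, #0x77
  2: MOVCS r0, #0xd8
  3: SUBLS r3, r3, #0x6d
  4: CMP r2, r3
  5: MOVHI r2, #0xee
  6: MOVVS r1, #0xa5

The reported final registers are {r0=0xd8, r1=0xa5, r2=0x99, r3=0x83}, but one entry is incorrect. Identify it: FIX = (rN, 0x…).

[0] flags=0011 → (cmp)
[1] flags=0011 VC?F → skip
[2] flags=0011 CS?T → r0=0xd8
[3] flags=0011 LS?F → skip
[4] flags=1001 → (cmp)
[5] flags=1001 HI?F → skip
[6] flags=1001 VS?T → r1=0xa5

FIX = (r2, 0x52)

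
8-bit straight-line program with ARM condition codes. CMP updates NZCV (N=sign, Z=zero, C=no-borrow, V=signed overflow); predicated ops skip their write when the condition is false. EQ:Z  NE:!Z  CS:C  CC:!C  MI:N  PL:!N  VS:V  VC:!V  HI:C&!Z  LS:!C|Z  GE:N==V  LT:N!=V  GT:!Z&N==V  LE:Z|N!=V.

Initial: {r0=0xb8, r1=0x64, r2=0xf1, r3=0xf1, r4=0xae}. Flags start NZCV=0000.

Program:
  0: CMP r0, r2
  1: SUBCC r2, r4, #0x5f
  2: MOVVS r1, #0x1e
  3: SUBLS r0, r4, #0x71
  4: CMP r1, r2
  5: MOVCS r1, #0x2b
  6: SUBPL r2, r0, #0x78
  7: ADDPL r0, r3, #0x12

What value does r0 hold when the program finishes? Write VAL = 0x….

VAL = 0x03

[0] flags=1000 → (cmp)
[1] flags=1000 CC?T → r2=0x4f
[2] flags=1000 VS?F → skip
[3] flags=1000 LS?T → r0=0x3d
[4] flags=0010 → (cmp)
[5] flags=0010 CS?T → r1=0x2b
[6] flags=0010 PL?T → r2=0xc5
[7] flags=0010 PL?T → r0=0x03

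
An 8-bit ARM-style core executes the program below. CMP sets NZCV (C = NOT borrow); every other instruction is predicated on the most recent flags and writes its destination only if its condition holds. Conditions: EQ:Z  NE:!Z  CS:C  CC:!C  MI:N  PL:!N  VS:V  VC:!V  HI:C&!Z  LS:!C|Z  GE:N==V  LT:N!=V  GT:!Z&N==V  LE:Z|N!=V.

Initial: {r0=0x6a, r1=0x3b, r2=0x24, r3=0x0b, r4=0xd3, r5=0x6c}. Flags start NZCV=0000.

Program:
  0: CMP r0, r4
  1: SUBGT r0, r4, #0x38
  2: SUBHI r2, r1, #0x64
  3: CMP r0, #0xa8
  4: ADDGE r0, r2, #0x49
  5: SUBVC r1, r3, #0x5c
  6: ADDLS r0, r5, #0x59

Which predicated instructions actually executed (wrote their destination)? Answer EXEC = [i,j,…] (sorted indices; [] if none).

[0] flags=1001 → (cmp)
[1] flags=1001 GT?T → r0=0x9b
[2] flags=1001 HI?F → skip
[3] flags=1000 → (cmp)
[4] flags=1000 GE?F → skip
[5] flags=1000 VC?T → r1=0xaf
[6] flags=1000 LS?T → r0=0xc5

EXEC = [1,5,6]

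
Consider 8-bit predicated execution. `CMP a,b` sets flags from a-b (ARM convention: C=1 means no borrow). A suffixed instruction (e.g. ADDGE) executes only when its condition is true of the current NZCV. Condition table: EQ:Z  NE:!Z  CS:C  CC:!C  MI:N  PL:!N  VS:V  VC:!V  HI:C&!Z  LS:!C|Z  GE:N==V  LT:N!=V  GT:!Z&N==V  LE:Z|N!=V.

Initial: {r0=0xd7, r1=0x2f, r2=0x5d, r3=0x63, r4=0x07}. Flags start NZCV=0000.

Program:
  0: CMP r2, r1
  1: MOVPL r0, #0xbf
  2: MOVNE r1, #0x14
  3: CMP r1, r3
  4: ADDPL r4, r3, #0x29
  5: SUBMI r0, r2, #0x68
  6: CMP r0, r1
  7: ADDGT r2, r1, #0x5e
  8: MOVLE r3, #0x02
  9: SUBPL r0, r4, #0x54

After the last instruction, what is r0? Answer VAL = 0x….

0: ✓ CMP  NZCV=0010
1: ✓ MOVPL  r0←0xbf
2: ✓ MOVNE  r1←0x14
3: ✓ CMP  NZCV=1000
4: · ADDPL
5: ✓ SUBMI  r0←0xf5
6: ✓ CMP  NZCV=1010
7: · ADDGT
8: ✓ MOVLE  r3←0x02
9: · SUBPL

VAL = 0xf5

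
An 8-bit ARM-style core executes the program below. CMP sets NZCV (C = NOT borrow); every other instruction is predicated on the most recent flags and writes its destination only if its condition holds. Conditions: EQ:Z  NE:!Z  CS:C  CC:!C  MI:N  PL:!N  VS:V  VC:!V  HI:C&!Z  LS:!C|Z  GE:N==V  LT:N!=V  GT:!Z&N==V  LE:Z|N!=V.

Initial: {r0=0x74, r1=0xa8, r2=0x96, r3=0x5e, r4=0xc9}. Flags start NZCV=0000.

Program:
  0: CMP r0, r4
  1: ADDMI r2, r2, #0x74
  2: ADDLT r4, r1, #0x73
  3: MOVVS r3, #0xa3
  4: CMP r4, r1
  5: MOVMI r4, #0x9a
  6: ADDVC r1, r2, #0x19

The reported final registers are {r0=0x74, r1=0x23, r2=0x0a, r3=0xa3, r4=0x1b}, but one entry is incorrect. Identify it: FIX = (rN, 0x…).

[0] flags=1001 → (cmp)
[1] flags=1001 MI?T → r2=0x0a
[2] flags=1001 LT?F → skip
[3] flags=1001 VS?T → r3=0xa3
[4] flags=0010 → (cmp)
[5] flags=0010 MI?F → skip
[6] flags=0010 VC?T → r1=0x23

FIX = (r4, 0xc9)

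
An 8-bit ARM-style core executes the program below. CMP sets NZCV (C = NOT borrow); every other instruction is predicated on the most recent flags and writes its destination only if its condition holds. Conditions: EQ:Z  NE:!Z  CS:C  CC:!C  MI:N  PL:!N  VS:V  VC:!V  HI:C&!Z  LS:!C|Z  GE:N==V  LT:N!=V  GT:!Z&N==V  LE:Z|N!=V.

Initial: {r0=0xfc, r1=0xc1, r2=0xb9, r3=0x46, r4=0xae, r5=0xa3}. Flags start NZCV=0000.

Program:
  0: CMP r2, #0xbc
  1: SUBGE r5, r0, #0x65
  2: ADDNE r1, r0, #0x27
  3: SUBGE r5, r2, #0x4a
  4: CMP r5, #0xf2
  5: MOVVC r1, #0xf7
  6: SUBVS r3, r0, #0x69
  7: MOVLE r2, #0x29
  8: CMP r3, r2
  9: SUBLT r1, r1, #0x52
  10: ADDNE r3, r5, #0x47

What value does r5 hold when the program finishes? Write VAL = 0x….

VAL = 0xa3

0: ✓ CMP  NZCV=1000
1: · SUBGE
2: ✓ ADDNE  r1←0x23
3: · SUBGE
4: ✓ CMP  NZCV=1000
5: ✓ MOVVC  r1←0xf7
6: · SUBVS
7: ✓ MOVLE  r2←0x29
8: ✓ CMP  NZCV=0010
9: · SUBLT
10: ✓ ADDNE  r3←0xea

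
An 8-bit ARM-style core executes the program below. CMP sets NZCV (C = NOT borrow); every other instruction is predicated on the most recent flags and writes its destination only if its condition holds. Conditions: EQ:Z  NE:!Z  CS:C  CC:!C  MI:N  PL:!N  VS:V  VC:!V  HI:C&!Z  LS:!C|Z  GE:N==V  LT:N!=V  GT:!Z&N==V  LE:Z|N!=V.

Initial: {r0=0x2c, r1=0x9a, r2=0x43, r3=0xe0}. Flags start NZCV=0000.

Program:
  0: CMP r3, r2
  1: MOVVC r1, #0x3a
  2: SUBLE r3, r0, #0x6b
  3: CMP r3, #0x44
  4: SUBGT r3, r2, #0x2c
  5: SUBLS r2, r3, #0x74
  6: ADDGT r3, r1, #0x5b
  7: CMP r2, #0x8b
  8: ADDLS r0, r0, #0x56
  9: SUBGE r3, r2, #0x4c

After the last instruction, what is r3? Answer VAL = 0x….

0: ✓ CMP  NZCV=1010
1: ✓ MOVVC  r1←0x3a
2: ✓ SUBLE  r3←0xc1
3: ✓ CMP  NZCV=0011
4: · SUBGT
5: · SUBLS
6: · ADDGT
7: ✓ CMP  NZCV=1001
8: ✓ ADDLS  r0←0x82
9: ✓ SUBGE  r3←0xf7

VAL = 0xf7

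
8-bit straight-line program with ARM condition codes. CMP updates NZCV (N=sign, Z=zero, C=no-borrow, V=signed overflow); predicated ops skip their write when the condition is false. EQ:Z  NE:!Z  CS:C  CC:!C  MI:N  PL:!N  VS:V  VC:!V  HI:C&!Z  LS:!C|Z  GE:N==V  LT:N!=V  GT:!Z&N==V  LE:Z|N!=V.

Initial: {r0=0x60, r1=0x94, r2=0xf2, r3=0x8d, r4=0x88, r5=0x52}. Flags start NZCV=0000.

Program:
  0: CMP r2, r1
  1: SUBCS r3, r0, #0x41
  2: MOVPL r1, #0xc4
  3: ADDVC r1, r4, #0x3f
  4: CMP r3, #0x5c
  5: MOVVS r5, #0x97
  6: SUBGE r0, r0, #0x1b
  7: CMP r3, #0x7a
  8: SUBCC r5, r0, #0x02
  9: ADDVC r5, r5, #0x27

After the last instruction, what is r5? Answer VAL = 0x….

0: ✓ CMP  NZCV=0010
1: ✓ SUBCS  r3←0x1f
2: ✓ MOVPL  r1←0xc4
3: ✓ ADDVC  r1←0xc7
4: ✓ CMP  NZCV=1000
5: · MOVVS
6: · SUBGE
7: ✓ CMP  NZCV=1000
8: ✓ SUBCC  r5←0x5e
9: ✓ ADDVC  r5←0x85

VAL = 0x85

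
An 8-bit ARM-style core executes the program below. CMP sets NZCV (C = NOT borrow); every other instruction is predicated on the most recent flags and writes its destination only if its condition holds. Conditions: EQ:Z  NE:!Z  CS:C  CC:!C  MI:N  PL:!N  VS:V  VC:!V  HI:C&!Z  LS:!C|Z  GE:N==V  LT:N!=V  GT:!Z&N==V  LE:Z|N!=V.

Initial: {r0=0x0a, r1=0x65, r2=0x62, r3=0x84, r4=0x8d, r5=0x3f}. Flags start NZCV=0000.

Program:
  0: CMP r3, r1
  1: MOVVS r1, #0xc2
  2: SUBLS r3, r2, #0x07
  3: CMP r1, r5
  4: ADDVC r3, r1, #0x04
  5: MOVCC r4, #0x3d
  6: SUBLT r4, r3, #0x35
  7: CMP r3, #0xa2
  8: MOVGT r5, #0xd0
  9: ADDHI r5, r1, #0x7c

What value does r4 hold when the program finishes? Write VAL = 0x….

VAL = 0x91

[0] flags=0011 → (cmp)
[1] flags=0011 VS?T → r1=0xc2
[2] flags=0011 LS?F → skip
[3] flags=1010 → (cmp)
[4] flags=1010 VC?T → r3=0xc6
[5] flags=1010 CC?F → skip
[6] flags=1010 LT?T → r4=0x91
[7] flags=0010 → (cmp)
[8] flags=0010 GT?T → r5=0xd0
[9] flags=0010 HI?T → r5=0x3e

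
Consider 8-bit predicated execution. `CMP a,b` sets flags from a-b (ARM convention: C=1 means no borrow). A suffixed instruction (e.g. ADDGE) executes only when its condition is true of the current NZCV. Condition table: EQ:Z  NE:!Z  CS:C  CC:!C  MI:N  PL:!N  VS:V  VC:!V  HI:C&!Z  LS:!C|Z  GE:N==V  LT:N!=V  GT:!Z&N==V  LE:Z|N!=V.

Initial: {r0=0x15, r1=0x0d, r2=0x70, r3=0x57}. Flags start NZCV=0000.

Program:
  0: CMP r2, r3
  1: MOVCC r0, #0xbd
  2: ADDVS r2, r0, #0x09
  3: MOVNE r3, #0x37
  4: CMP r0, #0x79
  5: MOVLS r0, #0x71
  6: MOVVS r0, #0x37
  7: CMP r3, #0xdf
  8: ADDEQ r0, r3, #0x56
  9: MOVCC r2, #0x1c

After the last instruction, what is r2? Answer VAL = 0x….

VAL = 0x1c

0: ✓ CMP  NZCV=0010
1: · MOVCC
2: · ADDVS
3: ✓ MOVNE  r3←0x37
4: ✓ CMP  NZCV=1000
5: ✓ MOVLS  r0←0x71
6: · MOVVS
7: ✓ CMP  NZCV=0000
8: · ADDEQ
9: ✓ MOVCC  r2←0x1c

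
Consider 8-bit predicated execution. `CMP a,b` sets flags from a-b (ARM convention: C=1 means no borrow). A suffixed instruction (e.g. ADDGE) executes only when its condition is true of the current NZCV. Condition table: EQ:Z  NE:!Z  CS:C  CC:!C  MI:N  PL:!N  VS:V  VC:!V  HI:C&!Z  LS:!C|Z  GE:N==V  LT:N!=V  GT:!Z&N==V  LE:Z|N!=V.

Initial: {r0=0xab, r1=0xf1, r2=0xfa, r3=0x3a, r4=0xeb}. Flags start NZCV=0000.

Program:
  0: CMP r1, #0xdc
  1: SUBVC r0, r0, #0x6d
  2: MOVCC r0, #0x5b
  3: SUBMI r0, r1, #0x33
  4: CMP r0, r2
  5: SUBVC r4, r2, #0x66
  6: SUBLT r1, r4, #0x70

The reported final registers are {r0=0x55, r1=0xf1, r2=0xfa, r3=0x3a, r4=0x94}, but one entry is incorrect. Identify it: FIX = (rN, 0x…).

[0] flags=0010 → (cmp)
[1] flags=0010 VC?T → r0=0x3e
[2] flags=0010 CC?F → skip
[3] flags=0010 MI?F → skip
[4] flags=0000 → (cmp)
[5] flags=0000 VC?T → r4=0x94
[6] flags=0000 LT?F → skip

FIX = (r0, 0x3e)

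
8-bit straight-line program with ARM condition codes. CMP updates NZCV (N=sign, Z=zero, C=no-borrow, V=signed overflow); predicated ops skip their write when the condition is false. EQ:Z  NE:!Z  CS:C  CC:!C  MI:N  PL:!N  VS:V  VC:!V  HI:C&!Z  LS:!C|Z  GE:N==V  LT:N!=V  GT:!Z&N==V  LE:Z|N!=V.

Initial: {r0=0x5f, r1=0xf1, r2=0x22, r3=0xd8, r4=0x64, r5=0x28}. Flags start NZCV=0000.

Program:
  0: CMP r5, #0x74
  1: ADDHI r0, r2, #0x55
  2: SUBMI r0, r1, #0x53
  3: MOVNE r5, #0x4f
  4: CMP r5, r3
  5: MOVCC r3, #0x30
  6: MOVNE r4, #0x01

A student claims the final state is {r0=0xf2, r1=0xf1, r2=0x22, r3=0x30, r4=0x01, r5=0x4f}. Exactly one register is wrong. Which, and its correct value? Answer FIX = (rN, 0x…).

FIX = (r0, 0x9e)

0: ✓ CMP  NZCV=1000
1: · ADDHI
2: ✓ SUBMI  r0←0x9e
3: ✓ MOVNE  r5←0x4f
4: ✓ CMP  NZCV=0000
5: ✓ MOVCC  r3←0x30
6: ✓ MOVNE  r4←0x01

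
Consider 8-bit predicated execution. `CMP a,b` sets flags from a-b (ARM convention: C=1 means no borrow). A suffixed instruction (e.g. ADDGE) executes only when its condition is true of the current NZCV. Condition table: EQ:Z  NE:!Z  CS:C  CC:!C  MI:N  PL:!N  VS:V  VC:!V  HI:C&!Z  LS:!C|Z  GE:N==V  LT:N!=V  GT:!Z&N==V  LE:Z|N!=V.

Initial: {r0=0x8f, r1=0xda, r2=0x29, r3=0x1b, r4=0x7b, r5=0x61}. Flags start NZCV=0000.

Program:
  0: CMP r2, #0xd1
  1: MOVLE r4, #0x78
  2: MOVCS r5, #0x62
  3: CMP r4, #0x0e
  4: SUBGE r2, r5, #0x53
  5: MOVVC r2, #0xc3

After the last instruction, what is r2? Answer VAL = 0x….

VAL = 0xc3

[0] flags=0000 → (cmp)
[1] flags=0000 LE?F → skip
[2] flags=0000 CS?F → skip
[3] flags=0010 → (cmp)
[4] flags=0010 GE?T → r2=0x0e
[5] flags=0010 VC?T → r2=0xc3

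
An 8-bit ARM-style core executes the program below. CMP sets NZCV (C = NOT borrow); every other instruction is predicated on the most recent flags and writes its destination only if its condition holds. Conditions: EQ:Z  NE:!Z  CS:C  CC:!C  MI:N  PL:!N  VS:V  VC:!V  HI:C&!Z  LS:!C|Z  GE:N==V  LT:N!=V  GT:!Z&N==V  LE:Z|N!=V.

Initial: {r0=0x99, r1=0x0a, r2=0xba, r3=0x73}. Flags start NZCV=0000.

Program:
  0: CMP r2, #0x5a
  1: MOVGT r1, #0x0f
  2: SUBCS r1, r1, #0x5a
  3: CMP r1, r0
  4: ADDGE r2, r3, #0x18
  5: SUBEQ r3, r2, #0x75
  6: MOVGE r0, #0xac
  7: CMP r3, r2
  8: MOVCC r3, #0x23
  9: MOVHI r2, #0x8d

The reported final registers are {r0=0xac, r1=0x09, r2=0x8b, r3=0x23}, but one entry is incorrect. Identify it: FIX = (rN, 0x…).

FIX = (r1, 0xb0)

[0] flags=0011 → (cmp)
[1] flags=0011 GT?F → skip
[2] flags=0011 CS?T → r1=0xb0
[3] flags=0010 → (cmp)
[4] flags=0010 GE?T → r2=0x8b
[5] flags=0010 EQ?F → skip
[6] flags=0010 GE?T → r0=0xac
[7] flags=1001 → (cmp)
[8] flags=1001 CC?T → r3=0x23
[9] flags=1001 HI?F → skip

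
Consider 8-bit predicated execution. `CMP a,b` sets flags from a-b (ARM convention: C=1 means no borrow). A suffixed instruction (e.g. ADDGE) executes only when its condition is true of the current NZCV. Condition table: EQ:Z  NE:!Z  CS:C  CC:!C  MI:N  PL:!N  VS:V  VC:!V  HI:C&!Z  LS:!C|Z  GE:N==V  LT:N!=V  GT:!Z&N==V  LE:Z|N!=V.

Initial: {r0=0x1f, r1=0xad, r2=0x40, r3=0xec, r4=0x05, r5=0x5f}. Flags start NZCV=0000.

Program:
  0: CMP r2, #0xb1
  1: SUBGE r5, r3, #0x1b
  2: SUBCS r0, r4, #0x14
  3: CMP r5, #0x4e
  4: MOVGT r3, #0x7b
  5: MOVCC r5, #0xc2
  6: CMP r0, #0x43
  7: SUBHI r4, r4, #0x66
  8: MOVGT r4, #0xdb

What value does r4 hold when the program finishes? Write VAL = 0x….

VAL = 0x05

[0] flags=1001 → (cmp)
[1] flags=1001 GE?T → r5=0xd1
[2] flags=1001 CS?F → skip
[3] flags=1010 → (cmp)
[4] flags=1010 GT?F → skip
[5] flags=1010 CC?F → skip
[6] flags=1000 → (cmp)
[7] flags=1000 HI?F → skip
[8] flags=1000 GT?F → skip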